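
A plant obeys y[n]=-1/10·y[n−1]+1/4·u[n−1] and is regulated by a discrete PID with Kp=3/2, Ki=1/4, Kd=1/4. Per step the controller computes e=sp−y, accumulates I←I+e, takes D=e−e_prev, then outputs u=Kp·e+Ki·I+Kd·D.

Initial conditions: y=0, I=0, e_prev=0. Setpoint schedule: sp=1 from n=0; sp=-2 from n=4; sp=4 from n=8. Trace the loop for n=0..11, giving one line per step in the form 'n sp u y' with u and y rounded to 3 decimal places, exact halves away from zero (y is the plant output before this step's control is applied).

(exact arithmetic carried between steps; '≈' marks a value shown rounded to 6 d.p. or computed from one; I and e_prev carry over from the previous line; the table rounds u and y to 3 d.p., halves away from zero)
n=0: y=0, sp=1, e=sp−y=1; I=1, D=e−e_prev=1; u=3/2·1+1/4·1+1/4·1=2; next y=-1/10·0+1/4·2=0.5
n=1: y=0.5, sp=1, e=sp−y=0.5; I=1.5, D=e−e_prev=-0.5; u=3/2·0.5+1/4·1.5+1/4·(-0.5)=1; next y=-1/10·0.5+1/4·1=0.2
n=2: y=0.2, sp=1, e=sp−y=0.8; I=2.3, D=e−e_prev=0.3; u=3/2·0.8+1/4·2.3+1/4·0.3=1.85; next y=-1/10·0.2+1/4·1.85=0.4425
n=3: y=0.4425, sp=1, e=sp−y=0.5575; I=2.8575, D=e−e_prev=-0.2425; u=3/2·0.5575+1/4·2.8575+1/4·(-0.2425)=1.49; next y=-1/10·0.4425+1/4·1.49=0.32825
n=4: y=0.32825, sp=-2, e=sp−y=-2.32825; I=0.52925, D=e−e_prev=-2.88575; u=3/2·(-2.32825)+1/4·0.52925+1/4·(-2.88575)=-4.0815; next y=-1/10·0.32825+1/4·(-4.0815)=-1.0532
n=5: y=-1.0532, sp=-2, e=sp−y=-0.9468; I=-0.41755, D=e−e_prev=1.38145; u=3/2·(-0.9468)+1/4·(-0.41755)+1/4·1.38145=-1.179225; next y=-1/10·(-1.0532)+1/4·(-1.179225)≈-0.189486
n=6: y≈-0.189486, sp=-2, e=sp−y≈-1.810514; I≈-2.228064, D=e−e_prev≈-0.863714; u=3/2·(-1.810514)+1/4·(-2.228064)+1/4·(-0.863714)≈-3.488715; next y=-1/10·(-0.189486)+1/4·(-3.488715)≈-0.853230
n=7: y≈-0.853230, sp=-2, e=sp−y≈-1.146770; I≈-3.374834, D=e−e_prev≈0.663744; u=3/2·(-1.146770)+1/4·(-3.374834)+1/4·0.663744≈-2.397927; next y=-1/10·(-0.853230)+1/4·(-2.397927)≈-0.514159
n=8: y≈-0.514159, sp=4, e=sp−y≈4.514159; I≈1.139325, D=e−e_prev≈5.660929; u=3/2·4.514159+1/4·1.139325+1/4·5.660929≈8.471302; next y=-1/10·(-0.514159)+1/4·8.471302≈2.169241
n=9: y≈2.169241, sp=4, e=sp−y≈1.830759; I≈2.970084, D=e−e_prev≈-2.683400; u=3/2·1.830759+1/4·2.970084+1/4·(-2.683400)≈2.817809; next y=-1/10·2.169241+1/4·2.817809≈0.487528
n=10: y≈0.487528, sp=4, e=sp−y≈3.512472; I≈6.482556, D=e−e_prev≈1.681713; u=3/2·3.512472+1/4·6.482556+1/4·1.681713≈7.309775; next y=-1/10·0.487528+1/4·7.309775≈1.778691
n=11: y≈1.778691, sp=4, e=sp−y≈2.221309; I≈8.703865, D=e−e_prev≈-1.291163; u=3/2·2.221309+1/4·8.703865+1/4·(-1.291163)≈5.185139; next y=-1/10·1.778691+1/4·5.185139≈1.118416

0 1 2.000 0.000
1 1 1.000 0.500
2 1 1.850 0.200
3 1 1.490 0.443
4 -2 -4.082 0.328
5 -2 -1.179 -1.053
6 -2 -3.489 -0.189
7 -2 -2.398 -0.853
8 4 8.471 -0.514
9 4 2.818 2.169
10 4 7.310 0.488
11 4 5.185 1.779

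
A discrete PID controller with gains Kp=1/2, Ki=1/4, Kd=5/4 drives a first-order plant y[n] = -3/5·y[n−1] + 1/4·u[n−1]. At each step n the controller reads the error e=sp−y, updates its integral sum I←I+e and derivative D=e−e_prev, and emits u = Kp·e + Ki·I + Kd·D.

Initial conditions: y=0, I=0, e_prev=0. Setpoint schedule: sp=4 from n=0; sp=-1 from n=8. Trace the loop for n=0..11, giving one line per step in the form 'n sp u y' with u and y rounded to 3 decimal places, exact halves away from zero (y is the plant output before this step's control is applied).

0 4 8.000 0.000
1 4 0.000 2.000
2 4 9.400 -1.200
3 4 -1.840 3.070
4 4 14.474 -2.302
5 4 -5.269 5.000
6 4 22.242 -4.317
7 4 -12.260 8.151
8 -1 24.499 -7.955
9 -1 -25.352 10.898
10 -1 42.790 -12.877
11 -1 -46.560 18.424

(exact arithmetic carried between steps; '≈' marks a value shown rounded to 6 d.p. or computed from one; I and e_prev carry over from the previous line; the table rounds u and y to 3 d.p., halves away from zero)
n=0: y=0, sp=4, e=sp−y=4; I=4, D=e−e_prev=4; u=1/2·4+1/4·4+5/4·4=8; next y=-3/5·0+1/4·8=2
n=1: y=2, sp=4, e=sp−y=2; I=6, D=e−e_prev=-2; u=1/2·2+1/4·6+5/4·(-2)=0; next y=-3/5·2+1/4·0=-1.2
n=2: y=-1.2, sp=4, e=sp−y=5.2; I=11.2, D=e−e_prev=3.2; u=1/2·5.2+1/4·11.2+5/4·3.2=9.4; next y=-3/5·(-1.2)+1/4·9.4=3.07
n=3: y=3.07, sp=4, e=sp−y=0.93; I=12.13, D=e−e_prev=-4.27; u=1/2·0.93+1/4·12.13+5/4·(-4.27)=-1.84; next y=-3/5·3.07+1/4·(-1.84)=-2.302
n=4: y=-2.302, sp=4, e=sp−y=6.302; I=18.432, D=e−e_prev=5.372; u=1/2·6.302+1/4·18.432+5/4·5.372=14.474; next y=-3/5·(-2.302)+1/4·14.474=4.9997
n=5: y=4.9997, sp=4, e=sp−y=-0.9997; I=17.4323, D=e−e_prev=-7.3017; u=1/2·(-0.9997)+1/4·17.4323+5/4·(-7.3017)=-5.2689; next y=-3/5·4.9997+1/4·(-5.2689)=-4.317045
n=6: y=-4.317045, sp=4, e=sp−y=8.317045; I=25.749345, D=e−e_prev=9.316745; u=1/2·8.317045+1/4·25.749345+5/4·9.316745=22.24179; next y=-3/5·(-4.317045)+1/4·22.24179≈8.150675
n=7: y≈8.150675, sp=4, e=sp−y≈-4.150675; I≈21.598671, D=e−e_prev≈-12.467720; u=1/2·(-4.150675)+1/4·21.598671+5/4·(-12.467720)≈-12.260319; next y=-3/5·8.150675+1/4·(-12.260319)≈-7.955484
n=8: y≈-7.955484, sp=-1, e=sp−y≈6.955484; I≈28.554155, D=e−e_prev≈11.106159; u=1/2·6.955484+1/4·28.554155+5/4·11.106159≈24.498980; next y=-3/5·(-7.955484)+1/4·24.498980≈10.898036
n=9: y≈10.898036, sp=-1, e=sp−y≈-11.898036; I≈16.656119, D=e−e_prev≈-18.853520; u=1/2·(-11.898036)+1/4·16.656119+5/4·(-18.853520)≈-25.351888; next y=-3/5·10.898036+1/4·(-25.351888)≈-12.876793
n=10: y≈-12.876793, sp=-1, e=sp−y≈11.876793; I≈28.532913, D=e−e_prev≈23.774829; u=1/2·11.876793+1/4·28.532913+5/4·23.774829≈42.790161; next y=-3/5·(-12.876793)+1/4·42.790161≈18.423616
n=11: y≈18.423616, sp=-1, e=sp−y≈-19.423616; I≈9.109296, D=e−e_prev≈-31.300410; u=1/2·(-19.423616)+1/4·9.109296+5/4·(-31.300410)≈-46.559996; next y=-3/5·18.423616+1/4·(-46.559996)≈-22.694169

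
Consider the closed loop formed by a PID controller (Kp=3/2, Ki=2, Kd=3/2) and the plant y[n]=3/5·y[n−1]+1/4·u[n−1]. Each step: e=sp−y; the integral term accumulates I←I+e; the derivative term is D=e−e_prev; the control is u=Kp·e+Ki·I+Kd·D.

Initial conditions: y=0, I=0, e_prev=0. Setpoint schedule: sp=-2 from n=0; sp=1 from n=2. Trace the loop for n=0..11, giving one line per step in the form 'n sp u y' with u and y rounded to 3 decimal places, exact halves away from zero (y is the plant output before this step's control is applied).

(exact arithmetic carried between steps; '≈' marks a value shown rounded to 6 d.p. or computed from one; I and e_prev carry over from the previous line; the table rounds u and y to 3 d.p., halves away from zero)
n=0: y=0, sp=-2, e=sp−y=-2; I=-2, D=e−e_prev=-2; u=3/2·(-2)+2·(-2)+3/2·(-2)=-10; next y=3/5·0+1/4·(-10)=-2.5
n=1: y=-2.5, sp=-2, e=sp−y=0.5; I=-1.5, D=e−e_prev=2.5; u=3/2·0.5+2·(-1.5)+3/2·2.5=1.5; next y=3/5·(-2.5)+1/4·1.5=-1.125
n=2: y=-1.125, sp=1, e=sp−y=2.125; I=0.625, D=e−e_prev=1.625; u=3/2·2.125+2·0.625+3/2·1.625=6.875; next y=3/5·(-1.125)+1/4·6.875=1.04375
n=3: y=1.04375, sp=1, e=sp−y=-0.04375; I=0.58125, D=e−e_prev=-2.16875; u=3/2·(-0.04375)+2·0.58125+3/2·(-2.16875)=-2.15625; next y=3/5·1.04375+1/4·(-2.15625)≈0.087188
n=4: y≈0.087188, sp=1, e=sp−y≈0.912813; I≈1.494063, D=e−e_prev≈0.956563; u=3/2·0.912813+2·1.494063+3/2·0.956563≈5.792188; next y=3/5·0.087188+1/4·5.792188≈1.500359
n=5: y≈1.500359, sp=1, e=sp−y≈-0.500359; I≈0.993703, D=e−e_prev≈-1.413172; u=3/2·(-0.500359)+2·0.993703+3/2·(-1.413172)≈-0.882891; next y=3/5·1.500359+1/4·(-0.882891)≈0.679493
n=6: y≈0.679493, sp=1, e=sp−y≈0.320507; I≈1.314210, D=e−e_prev≈0.820866; u=3/2·0.320507+2·1.314210+3/2·0.820866≈4.340480; next y=3/5·0.679493+1/4·4.340480≈1.492816
n=7: y≈1.492816, sp=1, e=sp−y≈-0.492816; I≈0.821394, D=e−e_prev≈-0.813323; u=3/2·(-0.492816)+2·0.821394+3/2·(-0.813323)≈-0.316420; next y=3/5·1.492816+1/4·(-0.316420)≈0.816585
n=8: y≈0.816585, sp=1, e=sp−y≈0.183415; I≈1.004810, D=e−e_prev≈0.676231; u=3/2·0.183415+2·1.004810+3/2·0.676231≈3.299089; next y=3/5·0.816585+1/4·3.299089≈1.314723
n=9: y≈1.314723, sp=1, e=sp−y≈-0.314723; I≈0.690087, D=e−e_prev≈-0.498138; u=3/2·(-0.314723)+2·0.690087+3/2·(-0.498138)≈0.160881; next y=3/5·1.314723+1/4·0.160881≈0.829054
n=10: y≈0.829054, sp=1, e=sp−y≈0.170946; I≈0.861033, D=e−e_prev≈0.485669; u=3/2·0.170946+2·0.861033+3/2·0.485669≈2.706988; next y=3/5·0.829054+1/4·2.706988≈1.174179
n=11: y≈1.174179, sp=1, e=sp−y≈-0.174179; I≈0.686853, D=e−e_prev≈-0.345125; u=3/2·(-0.174179)+2·0.686853+3/2·(-0.345125)≈0.594750; next y=3/5·1.174179+1/4·0.594750≈0.853195

0 -2 -10.000 0.000
1 -2 1.500 -2.500
2 1 6.875 -1.125
3 1 -2.156 1.044
4 1 5.792 0.087
5 1 -0.883 1.500
6 1 4.340 0.679
7 1 -0.316 1.493
8 1 3.299 0.817
9 1 0.161 1.315
10 1 2.707 0.829
11 1 0.595 1.174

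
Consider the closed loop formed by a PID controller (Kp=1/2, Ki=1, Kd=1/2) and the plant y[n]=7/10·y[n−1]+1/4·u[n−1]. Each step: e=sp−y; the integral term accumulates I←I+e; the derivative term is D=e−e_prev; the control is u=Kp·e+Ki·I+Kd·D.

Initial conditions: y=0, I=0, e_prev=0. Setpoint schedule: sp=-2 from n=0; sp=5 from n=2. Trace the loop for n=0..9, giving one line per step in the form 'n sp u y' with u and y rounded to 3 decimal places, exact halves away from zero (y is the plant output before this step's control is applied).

0 -2 -4.000 0.000
1 -2 -3.000 -1.000
2 5 10.400 -1.450
3 5 7.055 1.585
4 5 9.411 2.873
5 5 9.200 4.364
6 5 8.600 5.355
7 5 7.653 5.898
8 5 6.739 6.042
9 5 6.025 5.914

(exact arithmetic carried between steps; '≈' marks a value shown rounded to 6 d.p. or computed from one; I and e_prev carry over from the previous line; the table rounds u and y to 3 d.p., halves away from zero)
n=0: y=0, sp=-2, e=sp−y=-2; I=-2, D=e−e_prev=-2; u=1/2·(-2)+1·(-2)+1/2·(-2)=-4; next y=7/10·0+1/4·(-4)=-1
n=1: y=-1, sp=-2, e=sp−y=-1; I=-3, D=e−e_prev=1; u=1/2·(-1)+1·(-3)+1/2·1=-3; next y=7/10·(-1)+1/4·(-3)=-1.45
n=2: y=-1.45, sp=5, e=sp−y=6.45; I=3.45, D=e−e_prev=7.45; u=1/2·6.45+1·3.45+1/2·7.45=10.4; next y=7/10·(-1.45)+1/4·10.4=1.585
n=3: y=1.585, sp=5, e=sp−y=3.415; I=6.865, D=e−e_prev=-3.035; u=1/2·3.415+1·6.865+1/2·(-3.035)=7.055; next y=7/10·1.585+1/4·7.055=2.87325
n=4: y=2.87325, sp=5, e=sp−y=2.12675; I=8.99175, D=e−e_prev=-1.28825; u=1/2·2.12675+1·8.99175+1/2·(-1.28825)=9.411; next y=7/10·2.87325+1/4·9.411=4.364025
n=5: y=4.364025, sp=5, e=sp−y=0.635975; I=9.627725, D=e−e_prev=-1.490775; u=1/2·0.635975+1·9.627725+1/2·(-1.490775)=9.200325; next y=7/10·4.364025+1/4·9.200325≈5.354899
n=6: y≈5.354899, sp=5, e=sp−y≈-0.354899; I≈9.272826, D=e−e_prev≈-0.990874; u=1/2·(-0.354899)+1·9.272826+1/2·(-0.990874)≈8.59994; next y=7/10·5.354899+1/4·8.59994≈5.898414
n=7: y≈5.898414, sp=5, e=sp−y≈-0.898414; I≈8.374412, D=e−e_prev≈-0.543515; u=1/2·(-0.898414)+1·8.374412+1/2·(-0.543515)≈7.653447; next y=7/10·5.898414+1/4·7.653447≈6.042252
n=8: y≈6.042252, sp=5, e=sp−y≈-1.042252; I≈7.332160, D=e−e_prev≈-0.143838; u=1/2·(-1.042252)+1·7.332160+1/2·(-0.143838)≈6.739116; next y=7/10·6.042252+1/4·6.739116≈5.914355
n=9: y≈5.914355, sp=5, e=sp−y≈-0.914355; I≈6.417805, D=e−e_prev≈0.127897; u=1/2·(-0.914355)+1·6.417805+1/2·0.127897≈6.024576; next y=7/10·5.914355+1/4·6.024576≈5.646193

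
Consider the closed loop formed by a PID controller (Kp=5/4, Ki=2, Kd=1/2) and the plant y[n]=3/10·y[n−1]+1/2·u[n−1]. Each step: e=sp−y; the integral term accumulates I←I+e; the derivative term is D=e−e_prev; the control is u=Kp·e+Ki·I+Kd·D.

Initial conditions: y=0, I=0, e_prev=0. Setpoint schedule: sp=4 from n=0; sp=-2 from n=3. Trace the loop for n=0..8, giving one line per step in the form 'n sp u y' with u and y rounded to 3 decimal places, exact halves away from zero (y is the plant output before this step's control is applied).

0 4 15.000 0.000
1 4 -7.125 7.500
2 4 22.672 -1.313
3 -2 -39.564 10.942
4 -2 46.585 -16.500
5 -2 -68.795 18.343
6 -2 85.081 -28.895
7 -2 -120.124 33.872
8 -2 153.662 -49.900

(exact arithmetic carried between steps; '≈' marks a value shown rounded to 6 d.p. or computed from one; I and e_prev carry over from the previous line; the table rounds u and y to 3 d.p., halves away from zero)
n=0: y=0, sp=4, e=sp−y=4; I=4, D=e−e_prev=4; u=5/4·4+2·4+1/2·4=15; next y=3/10·0+1/2·15=7.5
n=1: y=7.5, sp=4, e=sp−y=-3.5; I=0.5, D=e−e_prev=-7.5; u=5/4·(-3.5)+2·0.5+1/2·(-7.5)=-7.125; next y=3/10·7.5+1/2·(-7.125)=-1.3125
n=2: y=-1.3125, sp=4, e=sp−y=5.3125; I=5.8125, D=e−e_prev=8.8125; u=5/4·5.3125+2·5.8125+1/2·8.8125=22.671875; next y=3/10·(-1.3125)+1/2·22.671875≈10.942188
n=3: y≈10.942188, sp=-2, e=sp−y≈-12.942188; I≈-7.129688, D=e−e_prev≈-18.254688; u=5/4·(-12.942188)+2·(-7.129688)+1/2·(-18.254688)≈-39.564453; next y=3/10·10.942188+1/2·(-39.564453)≈-16.499570
n=4: y≈-16.499570, sp=-2, e=sp−y≈14.499570; I≈7.369883, D=e−e_prev≈27.441758; u=5/4·14.499570+2·7.369883+1/2·27.441758≈46.585107; next y=3/10·(-16.499570)+1/2·46.585107≈18.342683
n=5: y≈18.342683, sp=-2, e=sp−y≈-20.342683; I≈-12.972800, D=e−e_prev≈-34.842253; u=5/4·(-20.342683)+2·(-12.972800)+1/2·(-34.842253)≈-68.795079; next y=3/10·18.342683+1/2·(-68.795079)≈-28.894735
n=6: y≈-28.894735, sp=-2, e=sp−y≈26.894735; I≈13.921935, D=e−e_prev≈47.237418; u=5/4·26.894735+2·13.921935+1/2·47.237418≈85.080998; next y=3/10·(-28.894735)+1/2·85.080998≈33.872078
n=7: y≈33.872078, sp=-2, e=sp−y≈-35.872078; I≈-21.950143, D=e−e_prev≈-62.766813; u=5/4·(-35.872078)+2·(-21.950143)+1/2·(-62.766813)≈-120.123791; next y=3/10·33.872078+1/2·(-120.123791)≈-49.900272
n=8: y≈-49.900272, sp=-2, e=sp−y≈47.900272; I≈25.950129, D=e−e_prev≈83.772350; u=5/4·47.900272+2·25.950129+1/2·83.772350≈153.661773; next y=3/10·(-49.900272)+1/2·153.661773≈61.860805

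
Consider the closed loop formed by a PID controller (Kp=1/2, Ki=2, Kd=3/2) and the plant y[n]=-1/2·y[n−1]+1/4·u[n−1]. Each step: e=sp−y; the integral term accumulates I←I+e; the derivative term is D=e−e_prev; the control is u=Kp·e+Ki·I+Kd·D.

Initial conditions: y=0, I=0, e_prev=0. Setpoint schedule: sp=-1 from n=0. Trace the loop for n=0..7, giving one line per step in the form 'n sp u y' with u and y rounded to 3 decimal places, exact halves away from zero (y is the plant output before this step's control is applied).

0 -1 -4.000 0.000
1 -1 -0.500 -1.000
2 -1 -7.500 0.375
3 -1 1.563 -2.063
4 -1 -13.906 1.422
5 -1 8.914 -4.188
6 -1 -27.164 4.322
7 -1 28.054 -8.952

(exact arithmetic carried between steps; '≈' marks a value shown rounded to 6 d.p. or computed from one; I and e_prev carry over from the previous line; the table rounds u and y to 3 d.p., halves away from zero)
n=0: y=0, sp=-1, e=sp−y=-1; I=-1, D=e−e_prev=-1; u=1/2·(-1)+2·(-1)+3/2·(-1)=-4; next y=-1/2·0+1/4·(-4)=-1
n=1: y=-1, sp=-1, e=sp−y=0; I=-1, D=e−e_prev=1; u=1/2·0+2·(-1)+3/2·1=-0.5; next y=-1/2·(-1)+1/4·(-0.5)=0.375
n=2: y=0.375, sp=-1, e=sp−y=-1.375; I=-2.375, D=e−e_prev=-1.375; u=1/2·(-1.375)+2·(-2.375)+3/2·(-1.375)=-7.5; next y=-1/2·0.375+1/4·(-7.5)=-2.0625
n=3: y=-2.0625, sp=-1, e=sp−y=1.0625; I=-1.3125, D=e−e_prev=2.4375; u=1/2·1.0625+2·(-1.3125)+3/2·2.4375=1.5625; next y=-1/2·(-2.0625)+1/4·1.5625=1.421875
n=4: y=1.421875, sp=-1, e=sp−y=-2.421875; I=-3.734375, D=e−e_prev=-3.484375; u=1/2·(-2.421875)+2·(-3.734375)+3/2·(-3.484375)=-13.90625; next y=-1/2·1.421875+1/4·(-13.90625)=-4.1875
n=5: y=-4.1875, sp=-1, e=sp−y=3.1875; I=-0.546875, D=e−e_prev=5.609375; u=1/2·3.1875+2·(-0.546875)+3/2·5.609375≈8.914063; next y=-1/2·(-4.1875)+1/4·8.914063≈4.322266
n=6: y≈4.322266, sp=-1, e=sp−y≈-5.322266; I≈-5.869141, D=e−e_prev≈-8.509766; u=1/2·(-5.322266)+2·(-5.869141)+3/2·(-8.509766)≈-27.164063; next y=-1/2·4.322266+1/4·(-27.164063)≈-8.952148
n=7: y≈-8.952148, sp=-1, e=sp−y≈7.952148; I≈2.083008, D=e−e_prev≈13.274414; u=1/2·7.952148+2·2.083008+3/2·13.274414≈28.053711; next y=-1/2·(-8.952148)+1/4·28.053711≈11.489502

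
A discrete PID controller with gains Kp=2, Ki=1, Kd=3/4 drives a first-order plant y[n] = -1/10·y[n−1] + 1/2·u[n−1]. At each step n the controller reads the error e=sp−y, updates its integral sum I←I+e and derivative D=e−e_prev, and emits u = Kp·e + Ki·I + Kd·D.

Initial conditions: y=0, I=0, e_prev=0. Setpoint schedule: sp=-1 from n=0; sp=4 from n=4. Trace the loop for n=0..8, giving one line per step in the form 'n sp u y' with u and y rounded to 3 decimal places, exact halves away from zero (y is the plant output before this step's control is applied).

(exact arithmetic carried between steps; '≈' marks a value shown rounded to 6 d.p. or computed from one; I and e_prev carry over from the previous line; the table rounds u and y to 3 d.p., halves away from zero)
n=0: y=0, sp=-1, e=sp−y=-1; I=-1, D=e−e_prev=-1; u=2·(-1)+1·(-1)+3/4·(-1)=-3.75; next y=-1/10·0+1/2·(-3.75)=-1.875
n=1: y=-1.875, sp=-1, e=sp−y=0.875; I=-0.125, D=e−e_prev=1.875; u=2·0.875+1·(-0.125)+3/4·1.875=3.03125; next y=-1/10·(-1.875)+1/2·3.03125=1.703125
n=2: y=1.703125, sp=-1, e=sp−y=-2.703125; I=-2.828125, D=e−e_prev=-3.578125; u=2·(-2.703125)+1·(-2.828125)+3/4·(-3.578125)≈-10.917969; next y=-1/10·1.703125+1/2·(-10.917969)≈-5.629297
n=3: y≈-5.629297, sp=-1, e=sp−y≈4.629297; I≈1.801172, D=e−e_prev≈7.332422; u=2·4.629297+1·1.801172+3/4·7.332422≈16.559082; next y=-1/10·(-5.629297)+1/2·16.559082≈8.842471
n=4: y≈8.842471, sp=4, e=sp−y≈-4.842471; I≈-3.041299, D=e−e_prev≈-9.471768; u=2·(-4.842471)+1·(-3.041299)+3/4·(-9.471768)≈-19.830066; next y=-1/10·8.842471+1/2·(-19.830066)≈-10.799280
n=5: y≈-10.799280, sp=4, e=sp−y≈14.799280; I≈11.757981, D=e−e_prev≈19.641751; u=2·14.799280+1·11.757981+3/4·19.641751≈56.087854; next y=-1/10·(-10.799280)+1/2·56.087854≈29.123855
n=6: y≈29.123855, sp=4, e=sp−y≈-25.123855; I≈-13.365874, D=e−e_prev≈-39.923135; u=2·(-25.123855)+1·(-13.365874)+3/4·(-39.923135)≈-93.555936; next y=-1/10·29.123855+1/2·(-93.555936)≈-49.690353
n=7: y≈-49.690353, sp=4, e=sp−y≈53.690353; I≈40.324479, D=e−e_prev≈78.814209; u=2·53.690353+1·40.324479+3/4·78.814209≈206.815842; next y=-1/10·(-49.690353)+1/2·206.815842≈108.376957
n=8: y≈108.376957, sp=4, e=sp−y≈-104.376957; I≈-64.052477, D=e−e_prev≈-158.067310; u=2·(-104.376957)+1·(-64.052477)+3/4·(-158.067310)≈-391.356873; next y=-1/10·108.376957+1/2·(-391.356873)≈-206.516132

0 -1 -3.750 0.000
1 -1 3.031 -1.875
2 -1 -10.918 1.703
3 -1 16.559 -5.629
4 4 -19.830 8.842
5 4 56.088 -10.799
6 4 -93.556 29.124
7 4 206.816 -49.690
8 4 -391.357 108.377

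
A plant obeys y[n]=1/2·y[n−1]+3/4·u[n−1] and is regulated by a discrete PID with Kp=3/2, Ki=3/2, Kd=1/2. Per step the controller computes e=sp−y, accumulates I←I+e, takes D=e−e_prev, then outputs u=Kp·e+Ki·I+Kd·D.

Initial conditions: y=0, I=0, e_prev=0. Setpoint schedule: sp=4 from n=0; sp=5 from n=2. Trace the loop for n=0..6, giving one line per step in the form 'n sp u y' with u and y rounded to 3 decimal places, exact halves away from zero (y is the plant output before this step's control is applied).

(exact arithmetic carried between steps; '≈' marks a value shown rounded to 6 d.p. or computed from one; I and e_prev carry over from the previous line; the table rounds u and y to 3 d.p., halves away from zero)
n=0: y=0, sp=4, e=sp−y=4; I=4, D=e−e_prev=4; u=3/2·4+3/2·4+1/2·4=14; next y=1/2·0+3/4·14=10.5
n=1: y=10.5, sp=4, e=sp−y=-6.5; I=-2.5, D=e−e_prev=-10.5; u=3/2·(-6.5)+3/2·(-2.5)+1/2·(-10.5)=-18.75; next y=1/2·10.5+3/4·(-18.75)=-8.8125
n=2: y=-8.8125, sp=5, e=sp−y=13.8125; I=11.3125, D=e−e_prev=20.3125; u=3/2·13.8125+3/2·11.3125+1/2·20.3125=47.84375; next y=1/2·(-8.8125)+3/4·47.84375≈31.476563
n=3: y≈31.476563, sp=5, e=sp−y≈-26.476563; I≈-15.164063, D=e−e_prev≈-40.289063; u=3/2·(-26.476563)+3/2·(-15.164063)+1/2·(-40.289063)≈-82.605469; next y=1/2·31.476563+3/4·(-82.605469)≈-46.215820
n=4: y≈-46.215820, sp=5, e=sp−y≈51.215820; I≈36.051758, D=e−e_prev≈77.692383; u=3/2·51.215820+3/2·36.051758+1/2·77.692383≈169.747559; next y=1/2·(-46.215820)+3/4·169.747559≈104.202759
n=5: y≈104.202759, sp=5, e=sp−y≈-99.202759; I≈-63.151001, D=e−e_prev≈-150.418579; u=3/2·(-99.202759)+3/2·(-63.151001)+1/2·(-150.418579)≈-318.739929; next y=1/2·104.202759+3/4·(-318.739929)≈-186.953568
n=6: y≈-186.953568, sp=5, e=sp−y≈191.953568; I≈128.802567, D=e−e_prev≈291.156326; u=3/2·191.953568+3/2·128.802567+1/2·291.156326≈626.712364; next y=1/2·(-186.953568)+3/4·626.712364≈376.557489

0 4 14.000 0.000
1 4 -18.750 10.500
2 5 47.844 -8.813
3 5 -82.605 31.477
4 5 169.748 -46.216
5 5 -318.740 104.203
6 5 626.712 -186.954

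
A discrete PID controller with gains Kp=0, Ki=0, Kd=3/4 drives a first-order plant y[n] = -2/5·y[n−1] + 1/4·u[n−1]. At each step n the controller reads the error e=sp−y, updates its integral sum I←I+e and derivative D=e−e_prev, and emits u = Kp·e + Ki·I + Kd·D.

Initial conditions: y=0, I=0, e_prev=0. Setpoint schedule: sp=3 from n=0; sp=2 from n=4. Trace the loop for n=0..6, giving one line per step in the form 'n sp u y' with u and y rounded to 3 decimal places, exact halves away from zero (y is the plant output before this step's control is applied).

(exact arithmetic carried between steps; '≈' marks a value shown rounded to 6 d.p. or computed from one; I and e_prev carry over from the previous line; the table rounds u and y to 3 d.p., halves away from zero)
n=0: y=0, sp=3, e=sp−y=3; I=3, D=e−e_prev=3; u=0·3+0·3+3/4·3=2.25; next y=-2/5·0+1/4·2.25=0.5625
n=1: y=0.5625, sp=3, e=sp−y=2.4375; I=5.4375, D=e−e_prev=-0.5625; u=0·2.4375+0·5.4375+3/4·(-0.5625)=-0.421875; next y=-2/5·0.5625+1/4·(-0.421875)≈-0.330469
n=2: y≈-0.330469, sp=3, e=sp−y≈3.330469; I≈8.767969, D=e−e_prev≈0.892969; u=0·3.330469+0·8.767969+3/4·0.892969≈0.669727; next y=-2/5·(-0.330469)+1/4·0.669727≈0.299619
n=3: y≈0.299619, sp=3, e=sp−y≈2.700381; I≈11.468350, D=e−e_prev≈-0.630088; u=0·2.700381+0·11.468350+3/4·(-0.630088)≈-0.472566; next y=-2/5·0.299619+1/4·(-0.472566)≈-0.237989
n=4: y≈-0.237989, sp=2, e=sp−y≈2.237989; I≈13.706339, D=e−e_prev≈-0.462392; u=0·2.237989+0·13.706339+3/4·(-0.462392)≈-0.346794; next y=-2/5·(-0.237989)+1/4·(-0.346794)≈0.008497
n=5: y≈0.008497, sp=2, e=sp−y≈1.991503; I≈15.697842, D=e−e_prev≈-0.246486; u=0·1.991503+0·15.697842+3/4·(-0.246486)≈-0.184865; next y=-2/5·0.008497+1/4·(-0.184865)≈-0.049615
n=6: y≈-0.049615, sp=2, e=sp−y≈2.049615; I≈17.747457, D=e−e_prev≈0.058112; u=0·2.049615+0·17.747457+3/4·0.058112≈0.043584; next y=-2/5·(-0.049615)+1/4·0.043584≈0.030742

0 3 2.250 0.000
1 3 -0.422 0.563
2 3 0.670 -0.330
3 3 -0.473 0.300
4 2 -0.347 -0.238
5 2 -0.185 0.008
6 2 0.044 -0.050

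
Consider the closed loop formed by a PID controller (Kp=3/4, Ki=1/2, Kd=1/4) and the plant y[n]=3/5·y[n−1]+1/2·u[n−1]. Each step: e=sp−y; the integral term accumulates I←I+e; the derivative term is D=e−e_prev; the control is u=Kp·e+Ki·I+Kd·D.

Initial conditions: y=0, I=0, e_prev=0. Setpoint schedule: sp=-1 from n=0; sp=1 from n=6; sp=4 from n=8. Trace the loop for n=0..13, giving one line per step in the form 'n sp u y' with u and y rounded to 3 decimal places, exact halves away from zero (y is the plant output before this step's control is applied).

0 -1 -1.500 0.000
1 -1 -0.625 -0.750
2 -1 -0.919 -0.763
3 -1 -0.809 -0.917
4 -1 -0.833 -0.955
5 -1 -0.813 -0.989
6 1 2.189 -1.000
7 1 0.445 0.495
8 4 5.534 0.519
9 4 2.692 3.079
10 4 3.621 3.193
11 4 3.253 3.726
12 4 3.319 3.862
13 4 3.250 3.977

(exact arithmetic carried between steps; '≈' marks a value shown rounded to 6 d.p. or computed from one; I and e_prev carry over from the previous line; the table rounds u and y to 3 d.p., halves away from zero)
n=0: y=0, sp=-1, e=sp−y=-1; I=-1, D=e−e_prev=-1; u=3/4·(-1)+1/2·(-1)+1/4·(-1)=-1.5; next y=3/5·0+1/2·(-1.5)=-0.75
n=1: y=-0.75, sp=-1, e=sp−y=-0.25; I=-1.25, D=e−e_prev=0.75; u=3/4·(-0.25)+1/2·(-1.25)+1/4·0.75=-0.625; next y=3/5·(-0.75)+1/2·(-0.625)=-0.7625
n=2: y=-0.7625, sp=-1, e=sp−y=-0.2375; I=-1.4875, D=e−e_prev=0.0125; u=3/4·(-0.2375)+1/2·(-1.4875)+1/4·0.0125=-0.91875; next y=3/5·(-0.7625)+1/2·(-0.91875)=-0.916875
n=3: y=-0.916875, sp=-1, e=sp−y=-0.083125; I=-1.570625, D=e−e_prev=0.154375; u=3/4·(-0.083125)+1/2·(-1.570625)+1/4·0.154375≈-0.809063; next y=3/5·(-0.916875)+1/2·(-0.809063)≈-0.954656
n=4: y≈-0.954656, sp=-1, e=sp−y≈-0.045344; I≈-1.615969, D=e−e_prev≈0.037781; u=3/4·(-0.045344)+1/2·(-1.615969)+1/4·0.037781≈-0.832547; next y=3/5·(-0.954656)+1/2·(-0.832547)≈-0.989067
n=5: y≈-0.989067, sp=-1, e=sp−y≈-0.010933; I≈-1.626902, D=e−e_prev≈0.034411; u=3/4·(-0.010933)+1/2·(-1.626902)+1/4·0.034411≈-0.813048; next y=3/5·(-0.989067)+1/2·(-0.813048)≈-0.999964
n=6: y≈-0.999964, sp=1, e=sp−y≈1.999964; I≈0.373063, D=e−e_prev≈2.010897; u=3/4·1.999964+1/2·0.373063+1/4·2.010897≈2.189229; next y=3/5·(-0.999964)+1/2·2.189229≈0.494636
n=7: y≈0.494636, sp=1, e=sp−y≈0.505364; I≈0.878427, D=e−e_prev≈-1.494600; u=3/4·0.505364+1/2·0.878427+1/4·(-1.494600)≈0.444587; next y=3/5·0.494636+1/2·0.444587≈0.519075
n=8: y≈0.519075, sp=4, e=sp−y≈3.480925; I≈4.359352, D=e−e_prev≈2.975561; u=3/4·3.480925+1/2·4.359352+1/4·2.975561≈5.534260; next y=3/5·0.519075+1/2·5.534260≈3.078575
n=9: y≈3.078575, sp=4, e=sp−y≈0.921425; I≈5.280777, D=e−e_prev≈-2.559500; u=3/4·0.921425+1/2·5.280777+1/4·(-2.559500)≈2.691582; next y=3/5·3.078575+1/2·2.691582≈3.192936
n=10: y≈3.192936, sp=4, e=sp−y≈0.807064; I≈6.087841, D=e−e_prev≈-0.114361; u=3/4·0.807064+1/2·6.087841+1/4·(-0.114361)≈3.620628; next y=3/5·3.192936+1/2·3.620628≈3.726076
n=11: y≈3.726076, sp=4, e=sp−y≈0.273924; I≈6.361765, D=e−e_prev≈-0.533140; u=3/4·0.273924+1/2·6.361765+1/4·(-0.533140)≈3.253041; next y=3/5·3.726076+1/2·3.253041≈3.862166
n=12: y≈3.862166, sp=4, e=sp−y≈0.137834; I≈6.499599, D=e−e_prev≈-0.136090; u=3/4·0.137834+1/2·6.499599+1/4·(-0.136090)≈3.319153; next y=3/5·3.862166+1/2·3.319153≈3.976876
n=13: y≈3.976876, sp=4, e=sp−y≈0.023124; I≈6.522723, D=e−e_prev≈-0.114710; u=3/4·0.023124+1/2·6.522723+1/4·(-0.114710)≈3.250027; next y=3/5·3.976876+1/2·3.250027≈4.011139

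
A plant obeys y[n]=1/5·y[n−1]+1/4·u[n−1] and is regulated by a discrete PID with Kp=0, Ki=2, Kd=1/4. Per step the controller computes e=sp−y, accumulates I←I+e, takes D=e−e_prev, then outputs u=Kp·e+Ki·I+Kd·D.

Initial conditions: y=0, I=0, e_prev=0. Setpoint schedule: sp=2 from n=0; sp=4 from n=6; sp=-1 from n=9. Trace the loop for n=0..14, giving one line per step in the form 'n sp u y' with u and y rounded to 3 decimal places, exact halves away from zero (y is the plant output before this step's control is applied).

0 2 4.500 0.000
1 2 5.469 1.125
2 2 6.449 1.592
3 2 6.620 1.931
4 2 6.595 2.041
5 2 6.505 2.057
6 4 10.938 2.038
7 4 11.873 3.142
8 4 12.842 3.597
9 -1 1.763 3.930
10 -1 -0.681 1.227
11 -1 -3.219 0.075
12 -1 -3.711 -0.790
13 -1 -3.682 -1.086
14 -1 -3.468 -1.138

(exact arithmetic carried between steps; '≈' marks a value shown rounded to 6 d.p. or computed from one; I and e_prev carry over from the previous line; the table rounds u and y to 3 d.p., halves away from zero)
n=0: y=0, sp=2, e=sp−y=2; I=2, D=e−e_prev=2; u=0·2+2·2+1/4·2=4.5; next y=1/5·0+1/4·4.5=1.125
n=1: y=1.125, sp=2, e=sp−y=0.875; I=2.875, D=e−e_prev=-1.125; u=0·0.875+2·2.875+1/4·(-1.125)=5.46875; next y=1/5·1.125+1/4·5.46875≈1.592188
n=2: y≈1.592188, sp=2, e=sp−y≈0.407813; I≈3.282813, D=e−e_prev≈-0.467188; u=0·0.407813+2·3.282813+1/4·(-0.467188)≈6.448828; next y=1/5·1.592188+1/4·6.448828≈1.930645
n=3: y≈1.930645, sp=2, e=sp−y≈0.069355; I≈3.352168, D=e−e_prev≈-0.338457; u=0·0.069355+2·3.352168+1/4·(-0.338457)≈6.619722; next y=1/5·1.930645+1/4·6.619722≈2.041059
n=4: y≈2.041059, sp=2, e=sp−y≈-0.041059; I≈3.311109, D=e−e_prev≈-0.110415; u=0·(-0.041059)+2·3.311109+1/4·(-0.110415)≈6.594614; next y=1/5·2.041059+1/4·6.594614≈2.056865
n=5: y≈2.056865, sp=2, e=sp−y≈-0.056865; I≈3.254243, D=e−e_prev≈-0.015806; u=0·(-0.056865)+2·3.254243+1/4·(-0.015806)≈6.504535; next y=1/5·2.056865+1/4·6.504535≈2.037507
n=6: y≈2.037507, sp=4, e=sp−y≈1.962493; I≈5.216737, D=e−e_prev≈2.019358; u=0·1.962493+2·5.216737+1/4·2.019358≈10.938313; next y=1/5·2.037507+1/4·10.938313≈3.142080
n=7: y≈3.142080, sp=4, e=sp−y≈0.857920; I≈6.074657, D=e−e_prev≈-1.104573; u=0·0.857920+2·6.074657+1/4·(-1.104573)≈11.873171; next y=1/5·3.142080+1/4·11.873171≈3.596709
n=8: y≈3.596709, sp=4, e=sp−y≈0.403291; I≈6.477948, D=e−e_prev≈-0.454629; u=0·0.403291+2·6.477948+1/4·(-0.454629)≈12.842239; next y=1/5·3.596709+1/4·12.842239≈3.929902
n=9: y≈3.929902, sp=-1, e=sp−y≈-4.929902; I≈1.548047, D=e−e_prev≈-5.333193; u=0·(-4.929902)+2·1.548047+1/4·(-5.333193)≈1.762795; next y=1/5·3.929902+1/4·1.762795≈1.226679
n=10: y≈1.226679, sp=-1, e=sp−y≈-2.226679; I≈-0.678632, D=e−e_prev≈2.703222; u=0·(-2.226679)+2·(-0.678632)+1/4·2.703222≈-0.681459; next y=1/5·1.226679+1/4·(-0.681459)≈0.074971
n=11: y≈0.074971, sp=-1, e=sp−y≈-1.074971; I≈-1.753603, D=e−e_prev≈1.151708; u=0·(-1.074971)+2·(-1.753603)+1/4·1.151708≈-3.219280; next y=1/5·0.074971+1/4·(-3.219280)≈-0.789826
n=12: y≈-0.789826, sp=-1, e=sp−y≈-0.210174; I≈-1.963778, D=e−e_prev≈0.864797; u=0·(-0.210174)+2·(-1.963778)+1/4·0.864797≈-3.711356; next y=1/5·(-0.789826)+1/4·(-3.711356)≈-1.085804
n=13: y≈-1.085804, sp=-1, e=sp−y≈0.085804; I≈-1.877973, D=e−e_prev≈0.295978; u=0·0.085804+2·(-1.877973)+1/4·0.295978≈-3.681952; next y=1/5·(-1.085804)+1/4·(-3.681952)≈-1.137649
n=14: y≈-1.137649, sp=-1, e=sp−y≈0.137649; I≈-1.740325, D=e−e_prev≈0.051845; u=0·0.137649+2·(-1.740325)+1/4·0.051845≈-3.467688; next y=1/5·(-1.137649)+1/4·(-3.467688)≈-1.094452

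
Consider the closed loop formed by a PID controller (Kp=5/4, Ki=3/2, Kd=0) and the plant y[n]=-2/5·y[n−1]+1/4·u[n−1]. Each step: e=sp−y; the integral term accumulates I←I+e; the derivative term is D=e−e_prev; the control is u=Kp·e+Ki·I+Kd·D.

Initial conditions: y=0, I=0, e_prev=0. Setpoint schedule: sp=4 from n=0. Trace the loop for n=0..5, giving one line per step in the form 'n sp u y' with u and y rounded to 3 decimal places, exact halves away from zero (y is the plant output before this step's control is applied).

0 4 11.000 0.000
1 4 9.438 2.750
2 4 15.412 1.259
3 4 13.776 3.349
4 4 18.175 2.104
5 4 16.625 3.702

(exact arithmetic carried between steps; '≈' marks a value shown rounded to 6 d.p. or computed from one; I and e_prev carry over from the previous line; the table rounds u and y to 3 d.p., halves away from zero)
n=0: y=0, sp=4, e=sp−y=4; I=4, D=e−e_prev=4; u=5/4·4+3/2·4+0·4=11; next y=-2/5·0+1/4·11=2.75
n=1: y=2.75, sp=4, e=sp−y=1.25; I=5.25, D=e−e_prev=-2.75; u=5/4·1.25+3/2·5.25+0·(-2.75)=9.4375; next y=-2/5·2.75+1/4·9.4375=1.259375
n=2: y=1.259375, sp=4, e=sp−y=2.740625; I=7.990625, D=e−e_prev=1.490625; u=5/4·2.740625+3/2·7.990625+0·1.490625≈15.411719; next y=-2/5·1.259375+1/4·15.411719≈3.349180
n=3: y≈3.349180, sp=4, e=sp−y≈0.650820; I≈8.641445, D=e−e_prev≈-2.089805; u=5/4·0.650820+3/2·8.641445+0·(-2.089805)≈13.775693; next y=-2/5·3.349180+1/4·13.775693≈2.104251
n=4: y≈2.104251, sp=4, e=sp−y≈1.895749; I≈10.537194, D=e−e_prev≈1.244928; u=5/4·1.895749+3/2·10.537194+0·1.244928≈18.175476; next y=-2/5·2.104251+1/4·18.175476≈3.702169
n=5: y≈3.702169, sp=4, e=sp−y≈0.297831; I≈10.835025, D=e−e_prev≈-1.597917; u=5/4·0.297831+3/2·10.835025+0·(-1.597917)≈16.624827; next y=-2/5·3.702169+1/4·16.624827≈2.675339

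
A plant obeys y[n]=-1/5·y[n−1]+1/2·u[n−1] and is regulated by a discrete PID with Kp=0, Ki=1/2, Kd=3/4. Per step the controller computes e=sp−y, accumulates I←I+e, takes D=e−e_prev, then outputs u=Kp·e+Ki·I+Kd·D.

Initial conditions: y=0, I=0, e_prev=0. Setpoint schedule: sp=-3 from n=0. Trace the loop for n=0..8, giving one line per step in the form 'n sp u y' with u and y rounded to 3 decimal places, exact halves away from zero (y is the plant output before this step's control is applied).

0 -3 -3.750 0.000
1 -3 -0.656 -1.875
2 -3 -5.027 0.047
3 -3 -1.897 -2.523
4 -3 -6.662 -0.444
5 -3 -2.883 -3.242
6 -3 -7.922 -0.793
7 -3 -3.427 -3.802
8 -3 -8.844 -0.953

(exact arithmetic carried between steps; '≈' marks a value shown rounded to 6 d.p. or computed from one; I and e_prev carry over from the previous line; the table rounds u and y to 3 d.p., halves away from zero)
n=0: y=0, sp=-3, e=sp−y=-3; I=-3, D=e−e_prev=-3; u=0·(-3)+1/2·(-3)+3/4·(-3)=-3.75; next y=-1/5·0+1/2·(-3.75)=-1.875
n=1: y=-1.875, sp=-3, e=sp−y=-1.125; I=-4.125, D=e−e_prev=1.875; u=0·(-1.125)+1/2·(-4.125)+3/4·1.875=-0.65625; next y=-1/5·(-1.875)+1/2·(-0.65625)=0.046875
n=2: y=0.046875, sp=-3, e=sp−y=-3.046875; I=-7.171875, D=e−e_prev=-1.921875; u=0·(-3.046875)+1/2·(-7.171875)+3/4·(-1.921875)≈-5.027344; next y=-1/5·0.046875+1/2·(-5.027344)≈-2.523047
n=3: y≈-2.523047, sp=-3, e=sp−y≈-0.476953; I≈-7.648828, D=e−e_prev≈2.569922; u=0·(-0.476953)+1/2·(-7.648828)+3/4·2.569922≈-1.896973; next y=-1/5·(-2.523047)+1/2·(-1.896973)≈-0.443877
n=4: y≈-0.443877, sp=-3, e=sp−y≈-2.556123; I≈-10.204951, D=e−e_prev≈-2.079170; u=0·(-2.556123)+1/2·(-10.204951)+3/4·(-2.079170)≈-6.661853; next y=-1/5·(-0.443877)+1/2·(-6.661853)≈-3.242151
n=5: y≈-3.242151, sp=-3, e=sp−y≈0.242151; I≈-9.962800, D=e−e_prev≈2.798274; u=0·0.242151+1/2·(-9.962800)+3/4·2.798274≈-2.882694; next y=-1/5·(-3.242151)+1/2·(-2.882694)≈-0.792917
n=6: y≈-0.792917, sp=-3, e=sp−y≈-2.207083; I≈-12.169883, D=e−e_prev≈-2.449234; u=0·(-2.207083)+1/2·(-12.169883)+3/4·(-2.449234)≈-7.921867; next y=-1/5·(-0.792917)+1/2·(-7.921867)≈-3.802350
n=7: y≈-3.802350, sp=-3, e=sp−y≈0.802350; I≈-11.367533, D=e−e_prev≈3.009433; u=0·0.802350+1/2·(-11.367533)+3/4·3.009433≈-3.426692; next y=-1/5·(-3.802350)+1/2·(-3.426692)≈-0.952876
n=8: y≈-0.952876, sp=-3, e=sp−y≈-2.047124; I≈-13.414657, D=e−e_prev≈-2.849474; u=0·(-2.047124)+1/2·(-13.414657)+3/4·(-2.849474)≈-8.844434; next y=-1/5·(-0.952876)+1/2·(-8.844434)≈-4.231642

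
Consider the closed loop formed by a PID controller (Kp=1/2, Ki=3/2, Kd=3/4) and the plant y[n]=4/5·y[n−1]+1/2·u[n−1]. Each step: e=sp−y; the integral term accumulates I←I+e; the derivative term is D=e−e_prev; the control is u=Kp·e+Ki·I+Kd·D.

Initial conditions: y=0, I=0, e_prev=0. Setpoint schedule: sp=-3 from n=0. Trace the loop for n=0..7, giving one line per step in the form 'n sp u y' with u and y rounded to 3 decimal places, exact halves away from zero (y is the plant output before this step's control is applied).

(exact arithmetic carried between steps; '≈' marks a value shown rounded to 6 d.p. or computed from one; I and e_prev carry over from the previous line; the table rounds u and y to 3 d.p., halves away from zero)
n=0: y=0, sp=-3, e=sp−y=-3; I=-3, D=e−e_prev=-3; u=1/2·(-3)+3/2·(-3)+3/4·(-3)=-8.25; next y=4/5·0+1/2·(-8.25)=-4.125
n=1: y=-4.125, sp=-3, e=sp−y=1.125; I=-1.875, D=e−e_prev=4.125; u=1/2·1.125+3/2·(-1.875)+3/4·4.125=0.84375; next y=4/5·(-4.125)+1/2·0.84375=-2.878125
n=2: y=-2.878125, sp=-3, e=sp−y=-0.121875; I=-1.996875, D=e−e_prev=-1.246875; u=1/2·(-0.121875)+3/2·(-1.996875)+3/4·(-1.246875)≈-3.991406; next y=4/5·(-2.878125)+1/2·(-3.991406)≈-4.298203
n=3: y≈-4.298203, sp=-3, e=sp−y≈1.298203; I≈-0.698672, D=e−e_prev≈1.420078; u=1/2·1.298203+3/2·(-0.698672)+3/4·1.420078≈0.666152; next y=4/5·(-4.298203)+1/2·0.666152≈-3.105486
n=4: y≈-3.105486, sp=-3, e=sp−y≈0.105486; I≈-0.593186, D=e−e_prev≈-1.192717; u=1/2·0.105486+3/2·(-0.593186)+3/4·(-1.192717)≈-1.731573; next y=4/5·(-3.105486)+1/2·(-1.731573)≈-3.350175
n=5: y≈-3.350175, sp=-3, e=sp−y≈0.350175; I≈-0.243010, D=e−e_prev≈0.244689; u=1/2·0.350175+3/2·(-0.243010)+3/4·0.244689≈-0.005911; next y=4/5·(-3.350175)+1/2·(-0.005911)≈-2.683096
n=6: y≈-2.683096, sp=-3, e=sp−y≈-0.316904; I≈-0.559914, D=e−e_prev≈-0.667080; u=1/2·(-0.316904)+3/2·(-0.559914)+3/4·(-0.667080)≈-1.498634; next y=4/5·(-2.683096)+1/2·(-1.498634)≈-2.895793
n=7: y≈-2.895793, sp=-3, e=sp−y≈-0.104207; I≈-0.664121, D=e−e_prev≈0.212698; u=1/2·(-0.104207)+3/2·(-0.664121)+3/4·0.212698≈-0.888762; next y=4/5·(-2.895793)+1/2·(-0.888762)≈-2.761016

0 -3 -8.250 0.000
1 -3 0.844 -4.125
2 -3 -3.991 -2.878
3 -3 0.666 -4.298
4 -3 -1.732 -3.105
5 -3 -0.006 -3.350
6 -3 -1.499 -2.683
7 -3 -0.889 -2.896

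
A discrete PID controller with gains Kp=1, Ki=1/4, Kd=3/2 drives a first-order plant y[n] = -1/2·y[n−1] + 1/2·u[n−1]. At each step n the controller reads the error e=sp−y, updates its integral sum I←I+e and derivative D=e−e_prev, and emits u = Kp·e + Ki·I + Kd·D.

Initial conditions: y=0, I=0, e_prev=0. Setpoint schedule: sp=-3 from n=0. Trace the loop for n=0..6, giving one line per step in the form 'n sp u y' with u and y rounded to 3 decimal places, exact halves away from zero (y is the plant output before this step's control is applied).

(exact arithmetic carried between steps; '≈' marks a value shown rounded to 6 d.p. or computed from one; I and e_prev carry over from the previous line; the table rounds u and y to 3 d.p., halves away from zero)
n=0: y=0, sp=-3, e=sp−y=-3; I=-3, D=e−e_prev=-3; u=1·(-3)+1/4·(-3)+3/2·(-3)=-8.25; next y=-1/2·0+1/2·(-8.25)=-4.125
n=1: y=-4.125, sp=-3, e=sp−y=1.125; I=-1.875, D=e−e_prev=4.125; u=1·1.125+1/4·(-1.875)+3/2·4.125=6.84375; next y=-1/2·(-4.125)+1/2·6.84375=5.484375
n=2: y=5.484375, sp=-3, e=sp−y=-8.484375; I=-10.359375, D=e−e_prev=-9.609375; u=1·(-8.484375)+1/4·(-10.359375)+3/2·(-9.609375)≈-25.488281; next y=-1/2·5.484375+1/2·(-25.488281)≈-15.486328
n=3: y≈-15.486328, sp=-3, e=sp−y≈12.486328; I≈2.126953, D=e−e_prev≈20.970703; u=1·12.486328+1/4·2.126953+3/2·20.970703≈44.474121; next y=-1/2·(-15.486328)+1/2·44.474121≈29.980225
n=4: y≈29.980225, sp=-3, e=sp−y≈-32.980225; I≈-30.853271, D=e−e_prev≈-45.466553; u=1·(-32.980225)+1/4·(-30.853271)+3/2·(-45.466553)≈-108.893372; next y=-1/2·29.980225+1/2·(-108.893372)≈-69.436798
n=5: y≈-69.436798, sp=-3, e=sp−y≈66.436798; I≈35.583527, D=e−e_prev≈99.417023; u=1·66.436798+1/4·35.583527+3/2·99.417023≈224.458214; next y=-1/2·(-69.436798)+1/2·224.458214≈146.947506
n=6: y≈146.947506, sp=-3, e=sp−y≈-149.947506; I≈-114.363979, D=e−e_prev≈-216.384304; u=1·(-149.947506)+1/4·(-114.363979)+3/2·(-216.384304)≈-503.114957; next y=-1/2·146.947506+1/2·(-503.114957)≈-325.031231

0 -3 -8.250 0.000
1 -3 6.844 -4.125
2 -3 -25.488 5.484
3 -3 44.474 -15.486
4 -3 -108.893 29.980
5 -3 224.458 -69.437
6 -3 -503.115 146.948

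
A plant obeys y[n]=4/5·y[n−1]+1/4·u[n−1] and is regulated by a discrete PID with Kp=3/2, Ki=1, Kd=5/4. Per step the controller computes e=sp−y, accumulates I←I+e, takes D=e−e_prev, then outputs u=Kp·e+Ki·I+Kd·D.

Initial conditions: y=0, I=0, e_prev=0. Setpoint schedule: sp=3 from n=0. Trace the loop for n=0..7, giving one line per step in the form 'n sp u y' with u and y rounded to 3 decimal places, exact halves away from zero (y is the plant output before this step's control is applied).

0 3 11.250 0.000
1 3 -0.047 2.813
2 3 5.810 2.238
3 3 2.086 3.243
4 3 3.576 3.116
5 3 2.286 3.387
6 3 2.635 3.281
7 3 2.212 3.283

(exact arithmetic carried between steps; '≈' marks a value shown rounded to 6 d.p. or computed from one; I and e_prev carry over from the previous line; the table rounds u and y to 3 d.p., halves away from zero)
n=0: y=0, sp=3, e=sp−y=3; I=3, D=e−e_prev=3; u=3/2·3+1·3+5/4·3=11.25; next y=4/5·0+1/4·11.25=2.8125
n=1: y=2.8125, sp=3, e=sp−y=0.1875; I=3.1875, D=e−e_prev=-2.8125; u=3/2·0.1875+1·3.1875+5/4·(-2.8125)=-0.046875; next y=4/5·2.8125+1/4·(-0.046875)≈2.238281
n=2: y≈2.238281, sp=3, e=sp−y≈0.761719; I≈3.949219, D=e−e_prev≈0.574219; u=3/2·0.761719+1·3.949219+5/4·0.574219≈5.809570; next y=4/5·2.238281+1/4·5.809570≈3.243018
n=3: y≈3.243018, sp=3, e=sp−y≈-0.243018; I≈3.706201, D=e−e_prev≈-1.004736; u=3/2·(-0.243018)+1·3.706201+5/4·(-1.004736)≈2.085754; next y=4/5·3.243018+1/4·2.085754≈3.115853
n=4: y≈3.115853, sp=3, e=sp−y≈-0.115853; I≈3.590349, D=e−e_prev≈0.127165; u=3/2·(-0.115853)+1·3.590349+5/4·0.127165≈3.575526; next y=4/5·3.115853+1/4·3.575526≈3.386564
n=5: y≈3.386564, sp=3, e=sp−y≈-0.386564; I≈3.203785, D=e−e_prev≈-0.270711; u=3/2·(-0.386564)+1·3.203785+5/4·(-0.270711)≈2.285551; next y=4/5·3.386564+1/4·2.285551≈3.280639
n=6: y≈3.280639, sp=3, e=sp−y≈-0.280639; I≈2.923146, D=e−e_prev≈0.105925; u=3/2·(-0.280639)+1·2.923146+5/4·0.105925≈2.634595; next y=4/5·3.280639+1/4·2.634595≈3.283160
n=7: y≈3.283160, sp=3, e=sp−y≈-0.283160; I≈2.639987, D=e−e_prev≈-0.002521; u=3/2·(-0.283160)+1·2.639987+5/4·(-0.002521)≈2.212096; next y=4/5·3.283160+1/4·2.212096≈3.179552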